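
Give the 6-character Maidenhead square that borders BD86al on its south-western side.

Longitude subsquare a = 0; −1 → -1, wraps to 23 = x, carry into square.
Longitude square 8; −1 → 7.
Latitude subsquare l = 11; −1 → 10 = k.

BD76xk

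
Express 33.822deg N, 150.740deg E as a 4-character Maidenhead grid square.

Shift to the Maidenhead origin (180°W, 90°S): lon 330.74, lat 123.82.
Field: 330.74/20 → 16 → Q, 123.82/10 → 12 → M; chars QM.
Square: 10.74/2 → 5, 3.82/1 → 3; chars 53.

QM53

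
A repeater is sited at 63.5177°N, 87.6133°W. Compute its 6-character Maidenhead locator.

EP63em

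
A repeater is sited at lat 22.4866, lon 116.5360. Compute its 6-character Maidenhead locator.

Shift to the Maidenhead origin (180°W, 90°S): lon 296.5360, lat 112.4866.
Field (20°×10°, letters A–R): lon ⌊296.5360/20⌋ = 14 → O; lat ⌊112.4866/10⌋ = 11 → L.
Square (2°×1°, digits 0–9): lon ⌊16.5360/2⌋ = 8; lat ⌊2.4866/1⌋ = 2.
Subsquare (5′×2.5′, letters a–x): lon ⌊0.5360/0.0833333⌋ = 6 → g; lat ⌊0.4866/0.0416667⌋ = 11 → l.

OL82gl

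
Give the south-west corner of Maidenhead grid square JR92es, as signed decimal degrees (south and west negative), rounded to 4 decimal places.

82.7500, 18.3333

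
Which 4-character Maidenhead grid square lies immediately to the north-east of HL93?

Longitude square 9; +1 → 10, wraps to 0, carry into field.
Longitude field H = 7; +1 → 8 = I.
Latitude square 3; +1 → 4.

IL04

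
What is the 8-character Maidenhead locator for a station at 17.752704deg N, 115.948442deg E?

OK77xs30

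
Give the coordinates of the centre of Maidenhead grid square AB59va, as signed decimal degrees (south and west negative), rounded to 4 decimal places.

-70.9792, -168.2083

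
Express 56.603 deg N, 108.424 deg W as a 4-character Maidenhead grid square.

Offset from 180°W / 90°S: lon 71.58°, lat 146.60°.
Field (20°×10°, letters A–R): lon ⌊71.58/20⌋ = 3 → D; lat ⌊146.60/10⌋ = 14 → O.
Square (2°×1°, digits 0–9): lon ⌊11.58/2⌋ = 5; lat ⌊6.60/1⌋ = 6.

DO56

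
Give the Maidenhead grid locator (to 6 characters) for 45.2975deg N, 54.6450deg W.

Offset from 180°W / 90°S: lon 125.3550°, lat 135.2975°.
Field: 125.3550/20 → 6 → G, 135.2975/10 → 13 → N; chars GN.
Square: 5.3550/2 → 2, 5.2975/1 → 5; chars 25.
Subsquare: 1.3550/0.0833333 → 16 → q, 0.2975/0.0416667 → 7 → h; chars qh.

GN25qh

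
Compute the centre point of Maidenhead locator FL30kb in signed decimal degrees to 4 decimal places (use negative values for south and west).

Field F=5, L=11: +5·20° lon, +11·10° lat → SW at lon -80°, lat 20°.
Square 3, 0: +3·2° lon, +0·1° lat → SW at lon -74°, lat 20°.
Subsquare k=10, b=1: +10·0.0833333° lon, +1·0.0416667° lat → SW at lon -73.1667°, lat 20.0417°.
Cell spans 0.0833333° lon × 0.0416667° lat. Centre is SW corner plus half of each.
latitude 20.0625, longitude -73.1250.

20.0625, -73.1250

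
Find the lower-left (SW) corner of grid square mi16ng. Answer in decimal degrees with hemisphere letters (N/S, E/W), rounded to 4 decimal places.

3.7500° S, 63.0833° E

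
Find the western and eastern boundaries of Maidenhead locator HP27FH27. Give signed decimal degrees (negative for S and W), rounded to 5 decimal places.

-35.56667, -35.55833

Field H=7, P=15: +7·20° lon, +15·10° lat → SW at lon -40°, lat 60°.
Square 2, 7: +2·2° lon, +7·1° lat → SW at lon -36°, lat 67°.
Subsquare f=5, h=7: +5·0.0833333° lon, +7·0.0416667° lat → SW at lon -35.5833°, lat 67.2917°.
Extended square 2, 7: +2·0.00833333° lon, +7·0.00416667° lat → SW at lon -35.5667°, lat 67.3208°.
Cell spans 0.00833333° lon × 0.00416667° lat.
west -35.56667, east -35.55833.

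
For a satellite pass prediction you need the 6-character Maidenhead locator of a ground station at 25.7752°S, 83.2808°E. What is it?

NG14pf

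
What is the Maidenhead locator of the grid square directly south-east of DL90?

Longitude square 9; +1 → 10, wraps to 0, carry into field.
Longitude field D = 3; +1 → 4 = E.
Latitude square 0; −1 → -1, wraps to 9, carry into field.
Latitude field L = 11; −1 → 10 = K.

EK09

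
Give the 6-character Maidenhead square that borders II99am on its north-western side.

II89xn

Longitude subsquare a = 0; −1 → -1, wraps to 23 = x, carry into square.
Longitude square 9; −1 → 8.
Latitude subsquare m = 12; +1 → 13 = n.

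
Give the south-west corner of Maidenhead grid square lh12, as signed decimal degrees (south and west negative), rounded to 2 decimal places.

-18.00, 42.00

Field L=11, H=7: +11·20° lon, +7·10° lat → SW at lon 40°, lat -20°.
Square 1, 2: +1·2° lon, +2·1° lat → SW at lon 42°, lat -18°.
latitude -18.00, longitude 42.00.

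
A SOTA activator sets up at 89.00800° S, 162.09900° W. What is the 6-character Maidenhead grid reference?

AA80wx

Shift to the Maidenhead origin (180°W, 90°S): lon 17.9010, lat 0.9920.
Field: 17.9010/20 → 0 → A, 0.9920/10 → 0 → A; chars AA.
Square: 17.9010/2 → 8, 0.9920/1 → 0; chars 80.
Subsquare: 1.9010/0.0833333 → 22 → w, 0.9920/0.0416667 → 23 → x; chars wx.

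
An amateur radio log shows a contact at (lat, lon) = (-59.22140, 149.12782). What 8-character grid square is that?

Offset from 180°W / 90°S: lon 329.12782°, lat 30.77860°.
Field: 329.12782/20 → 16 → Q, 30.77860/10 → 3 → D; chars QD.
Square: 9.12782/2 → 4, 0.77860/1 → 0; chars 40.
Subsquare: 1.12782/0.0833333 → 13 → n, 0.77860/0.0416667 → 18 → s; chars ns.
Extended square: 0.04449/0.00833333 → 5, 0.02860/0.00416667 → 6; chars 56.

QD40ns56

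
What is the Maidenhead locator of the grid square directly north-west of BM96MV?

BM96lw

Longitude subsquare m = 12; −1 → 11 = l.
Latitude subsquare v = 21; +1 → 22 = w.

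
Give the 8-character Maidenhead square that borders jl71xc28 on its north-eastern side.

Longitude extended square 2; +1 → 3.
Latitude extended square 8; +1 → 9.

JL71xc39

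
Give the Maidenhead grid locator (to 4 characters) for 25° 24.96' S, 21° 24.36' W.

Add 180° to longitude and 90° to latitude: 158.59, 64.58.
Field (20°×10°, letters A–R): 158.59/20 → 7 → H, 64.58/10 → 6 → G; chars HG.
Square (2°×1°, digits 0–9): 18.59/2 → 9, 4.58/1 → 4; chars 94.

HG94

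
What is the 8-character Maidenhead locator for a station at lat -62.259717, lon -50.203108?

GC47vr57

Offset from 180°W / 90°S: lon 129.79689°, lat 27.74028°.
Field (20°×10°, letters A–R): 129.79689/20 → 6 → G, 27.74028/10 → 2 → C; chars GC.
Square (2°×1°, digits 0–9): 9.79689/2 → 4, 7.74028/1 → 7; chars 47.
Subsquare (5′×2.5′, letters a–x): 1.79689/0.0833333 → 21 → v, 0.74028/0.0416667 → 17 → r; chars vr.
Extended square (30″×15″, digits 0–9): 0.04689/0.00833333 → 5, 0.03195/0.00416667 → 7; chars 57.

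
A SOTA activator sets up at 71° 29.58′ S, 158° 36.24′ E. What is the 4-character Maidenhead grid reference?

QB98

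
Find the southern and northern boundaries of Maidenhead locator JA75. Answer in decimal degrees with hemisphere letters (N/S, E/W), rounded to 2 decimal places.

85.00° S, 84.00° S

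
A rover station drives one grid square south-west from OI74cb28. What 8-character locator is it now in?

OI74cb17

Longitude extended square 2; −1 → 1.
Latitude extended square 8; −1 → 7.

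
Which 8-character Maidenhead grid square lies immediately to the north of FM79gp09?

FM79gq00

Latitude extended square 9; +1 → 10, wraps to 0, carry into subsquare.
Latitude subsquare p = 15; +1 → 16 = q.
The longitude characters are unchanged.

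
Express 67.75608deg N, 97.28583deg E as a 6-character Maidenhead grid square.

NP87ps

Add 180° to longitude and 90° to latitude: 277.2858, 157.7561.
Field: 277.2858/20 → 13 → N, 157.7561/10 → 15 → P; chars NP.
Square: 17.2858/2 → 8, 7.7561/1 → 7; chars 87.
Subsquare: 1.2858/0.0833333 → 15 → p, 0.7561/0.0416667 → 18 → s; chars ps.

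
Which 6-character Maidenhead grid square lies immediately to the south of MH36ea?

MH35ex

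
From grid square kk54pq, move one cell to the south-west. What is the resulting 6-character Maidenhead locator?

KK54op

Longitude subsquare p = 15; −1 → 14 = o.
Latitude subsquare q = 16; −1 → 15 = p.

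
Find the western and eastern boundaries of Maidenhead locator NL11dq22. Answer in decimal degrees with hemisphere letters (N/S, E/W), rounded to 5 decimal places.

Field N=13, L=11: +13·20° lon, +11·10° lat → SW at lon 80°, lat 20°.
Square 1, 1: +1·2° lon, +1·1° lat → SW at lon 82°, lat 21°.
Subsquare d=3, q=16: +3·0.0833333° lon, +16·0.0416667° lat → SW at lon 82.25°, lat 21.6667°.
Extended square 2, 2: +2·0.00833333° lon, +2·0.00416667° lat → SW at lon 82.2667°, lat 21.675°.
Cell spans 0.00833333° lon × 0.00416667° lat.
west 82.26667° E, east 82.27500° E.

82.26667° E, 82.27500° E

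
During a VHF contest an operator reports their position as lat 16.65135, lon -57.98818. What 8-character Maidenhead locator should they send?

Shift to the Maidenhead origin (180°W, 90°S): lon 122.01182, lat 106.65135.
Field (20°×10°, letters A–R): 122.01182/20 → 6 → G, 106.65135/10 → 10 → K; chars GK.
Square (2°×1°, digits 0–9): 2.01182/2 → 1, 6.65135/1 → 6; chars 16.
Subsquare (5′×2.5′, letters a–x): 0.01182/0.0833333 → 0 → a, 0.65135/0.0416667 → 15 → p; chars ap.
Extended square (30″×15″, digits 0–9): 0.01182/0.00833333 → 1, 0.02635/0.00416667 → 6; chars 16.

GK16ap16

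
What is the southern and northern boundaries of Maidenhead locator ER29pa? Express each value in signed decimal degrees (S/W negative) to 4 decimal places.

Field E=4, R=17: +4·20° lon, +17·10° lat → SW at lon -100°, lat 80°.
Square 2, 9: +2·2° lon, +9·1° lat → SW at lon -96°, lat 89°.
Subsquare p=15, a=0: +15·0.0833333° lon, +0·0.0416667° lat → SW at lon -94.75°, lat 89°.
Cell spans 0.0833333° lon × 0.0416667° lat.
south 89.0000, north 89.0417.

89.0000, 89.0417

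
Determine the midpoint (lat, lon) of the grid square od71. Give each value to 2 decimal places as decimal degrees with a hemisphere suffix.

Field O=14, D=3: +14·20° lon, +3·10° lat → SW at lon 100°, lat -60°.
Square 7, 1: +7·2° lon, +1·1° lat → SW at lon 114°, lat -59°.
Cell spans 2° lon × 1° lat. Centre is SW corner plus half of each.
latitude 58.50° S, longitude 115.00° E.

58.50° S, 115.00° E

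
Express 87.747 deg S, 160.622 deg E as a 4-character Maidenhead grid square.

Add 180° to longitude and 90° to latitude: 340.62, 2.25.
Field: 340.62/20 → 17 → R, 2.25/10 → 0 → A; chars RA.
Square: 0.62/2 → 0, 2.25/1 → 2; chars 02.

RA02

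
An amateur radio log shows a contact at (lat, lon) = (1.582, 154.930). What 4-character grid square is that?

QJ71

Add 180° to longitude and 90° to latitude: 334.93, 91.58.
Field: 334.93/20 → 16 → Q, 91.58/10 → 9 → J; chars QJ.
Square: 14.93/2 → 7, 1.58/1 → 1; chars 71.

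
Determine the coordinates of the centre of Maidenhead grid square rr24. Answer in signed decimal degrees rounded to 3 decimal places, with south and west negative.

84.500, 165.000

Field R=17, R=17: +17·20° lon, +17·10° lat → SW at lon 160°, lat 80°.
Square 2, 4: +2·2° lon, +4·1° lat → SW at lon 164°, lat 84°.
Cell spans 2° lon × 1° lat. Centre is SW corner plus half of each.
latitude 84.500, longitude 165.000.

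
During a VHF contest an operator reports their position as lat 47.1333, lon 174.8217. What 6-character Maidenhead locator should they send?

RN77jd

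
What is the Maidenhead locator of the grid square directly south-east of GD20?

GC39

Longitude square 2; +1 → 3.
Latitude square 0; −1 → -1, wraps to 9, carry into field.
Latitude field D = 3; −1 → 2 = C.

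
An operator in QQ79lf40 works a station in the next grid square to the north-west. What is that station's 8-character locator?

QQ79lf31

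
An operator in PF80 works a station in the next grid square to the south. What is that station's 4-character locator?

PE89

Latitude square 0; −1 → -1, wraps to 9, carry into field.
Latitude field F = 5; −1 → 4 = E.
The longitude characters are unchanged.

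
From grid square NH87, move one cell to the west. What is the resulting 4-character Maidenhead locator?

NH77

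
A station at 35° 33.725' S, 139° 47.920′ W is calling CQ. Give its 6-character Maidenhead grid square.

CF04ck

Shift to the Maidenhead origin (180°W, 90°S): lon 40.2013, lat 54.4379.
Field: lon ⌊40.2013/20⌋ = 2 → C; lat ⌊54.4379/10⌋ = 5 → F.
Square: lon ⌊0.2013/2⌋ = 0; lat ⌊4.4379/1⌋ = 4.
Subsquare: lon ⌊0.2013/0.0833333⌋ = 2 → c; lat ⌊0.4379/0.0416667⌋ = 10 → k.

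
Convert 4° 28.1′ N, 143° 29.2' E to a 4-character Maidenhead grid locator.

QJ14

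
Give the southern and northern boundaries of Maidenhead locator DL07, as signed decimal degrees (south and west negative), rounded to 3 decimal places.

27.000, 28.000

Field D=3, L=11: +3·20° lon, +11·10° lat → SW at lon -120°, lat 20°.
Square 0, 7: +0·2° lon, +7·1° lat → SW at lon -120°, lat 27°.
Cell spans 2° lon × 1° lat.
south 27.000, north 28.000.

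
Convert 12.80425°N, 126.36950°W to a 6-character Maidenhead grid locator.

CK62tt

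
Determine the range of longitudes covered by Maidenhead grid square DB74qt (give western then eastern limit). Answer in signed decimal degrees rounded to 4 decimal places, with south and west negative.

-104.6667, -104.5833

Field D=3, B=1: +3·20° lon, +1·10° lat → SW at lon -120°, lat -80°.
Square 7, 4: +7·2° lon, +4·1° lat → SW at lon -106°, lat -76°.
Subsquare q=16, t=19: +16·0.0833333° lon, +19·0.0416667° lat → SW at lon -104.667°, lat -75.2083°.
Cell spans 0.0833333° lon × 0.0416667° lat.
west -104.6667, east -104.5833.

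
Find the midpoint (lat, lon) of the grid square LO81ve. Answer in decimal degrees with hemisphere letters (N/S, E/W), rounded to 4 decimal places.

Field L=11, O=14: +11·20° lon, +14·10° lat → SW at lon 40°, lat 50°.
Square 8, 1: +8·2° lon, +1·1° lat → SW at lon 56°, lat 51°.
Subsquare v=21, e=4: +21·0.0833333° lon, +4·0.0416667° lat → SW at lon 57.75°, lat 51.1667°.
Cell spans 0.0833333° lon × 0.0416667° lat. Centre is SW corner plus half of each.
latitude 51.1875° N, longitude 57.7917° E.

51.1875° N, 57.7917° E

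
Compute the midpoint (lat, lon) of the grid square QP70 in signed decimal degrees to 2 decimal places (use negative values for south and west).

Field Q=16, P=15: +16·20° lon, +15·10° lat → SW at lon 140°, lat 60°.
Square 7, 0: +7·2° lon, +0·1° lat → SW at lon 154°, lat 60°.
Cell spans 2° lon × 1° lat. Centre is SW corner plus half of each.
latitude 60.50, longitude 155.00.

60.50, 155.00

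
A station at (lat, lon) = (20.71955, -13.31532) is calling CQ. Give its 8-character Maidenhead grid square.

Offset from 180°W / 90°S: lon 166.68468°, lat 110.71955°.
Field: 166.68468/20 → 8 → I, 110.71955/10 → 11 → L; chars IL.
Square: 6.68468/2 → 3, 0.71955/1 → 0; chars 30.
Subsquare: 0.68468/0.0833333 → 8 → i, 0.71955/0.0416667 → 17 → r; chars ir.
Extended square: 0.01801/0.00833333 → 2, 0.01122/0.00416667 → 2; chars 22.

IL30ir22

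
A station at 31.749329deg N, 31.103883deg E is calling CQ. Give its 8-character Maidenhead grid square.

KM51nr29

Shift to the Maidenhead origin (180°W, 90°S): lon 211.10388, lat 121.74933.
Field: 211.10388/20 → 10 → K, 121.74933/10 → 12 → M; chars KM.
Square: 11.10388/2 → 5, 1.74933/1 → 1; chars 51.
Subsquare: 1.10388/0.0833333 → 13 → n, 0.74933/0.0416667 → 17 → r; chars nr.
Extended square: 0.02055/0.00833333 → 2, 0.04100/0.00416667 → 9; chars 29.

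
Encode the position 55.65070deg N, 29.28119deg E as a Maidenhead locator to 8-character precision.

Offset from 180°W / 90°S: lon 209.28119°, lat 145.65070°.
Field: 209.28119/20 → 10 → K, 145.65070/10 → 14 → O; chars KO.
Square: 9.28119/2 → 4, 5.65070/1 → 5; chars 45.
Subsquare: 1.28119/0.0833333 → 15 → p, 0.65070/0.0416667 → 15 → p; chars pp.
Extended square: 0.03119/0.00833333 → 3, 0.02570/0.00416667 → 6; chars 36.

KO45pp36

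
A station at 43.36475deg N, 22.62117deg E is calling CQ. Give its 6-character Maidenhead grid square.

Add 180° to longitude and 90° to latitude: 202.6212, 133.3648.
Field (20°×10°, letters A–R): 202.6212/20 → 10 → K, 133.3648/10 → 13 → N; chars KN.
Square (2°×1°, digits 0–9): 2.6212/2 → 1, 3.3648/1 → 3; chars 13.
Subsquare (5′×2.5′, letters a–x): 0.6212/0.0833333 → 7 → h, 0.3648/0.0416667 → 8 → i; chars hi.

KN13hi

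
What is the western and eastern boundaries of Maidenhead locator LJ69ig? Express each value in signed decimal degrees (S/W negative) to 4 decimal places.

Field L=11, J=9: +11·20° lon, +9·10° lat → SW at lon 40°, lat 0°.
Square 6, 9: +6·2° lon, +9·1° lat → SW at lon 52°, lat 9°.
Subsquare i=8, g=6: +8·0.0833333° lon, +6·0.0416667° lat → SW at lon 52.6667°, lat 9.25°.
Cell spans 0.0833333° lon × 0.0416667° lat.
west 52.6667, east 52.7500.

52.6667, 52.7500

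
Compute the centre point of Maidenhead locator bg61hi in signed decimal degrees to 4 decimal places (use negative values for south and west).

-28.6458, -147.3750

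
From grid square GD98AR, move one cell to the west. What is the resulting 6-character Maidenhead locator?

Longitude subsquare a = 0; −1 → -1, wraps to 23 = x, carry into square.
Longitude square 9; −1 → 8.
The latitude characters are unchanged.

GD88xr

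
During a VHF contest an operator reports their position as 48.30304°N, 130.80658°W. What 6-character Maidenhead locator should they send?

CN48oh

Add 180° to longitude and 90° to latitude: 49.1934, 138.3030.
Field: 49.1934/20 → 2 → C, 138.3030/10 → 13 → N; chars CN.
Square: 9.1934/2 → 4, 8.3030/1 → 8; chars 48.
Subsquare: 1.1934/0.0833333 → 14 → o, 0.3030/0.0416667 → 7 → h; chars oh.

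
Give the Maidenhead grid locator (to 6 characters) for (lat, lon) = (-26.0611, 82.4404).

NG13fw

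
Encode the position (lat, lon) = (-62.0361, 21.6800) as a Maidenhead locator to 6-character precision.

KC07ux

Add 180° to longitude and 90° to latitude: 201.6800, 27.9639.
Field: lon ⌊201.6800/20⌋ = 10 → K; lat ⌊27.9639/10⌋ = 2 → C.
Square: lon ⌊1.6800/2⌋ = 0; lat ⌊7.9639/1⌋ = 7.
Subsquare: lon ⌊1.6800/0.0833333⌋ = 20 → u; lat ⌊0.9639/0.0416667⌋ = 23 → x.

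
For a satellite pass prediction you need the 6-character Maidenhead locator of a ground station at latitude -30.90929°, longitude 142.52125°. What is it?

Add 180° to longitude and 90° to latitude: 322.5213, 59.0907.
Field: 322.5213/20 → 16 → Q, 59.0907/10 → 5 → F; chars QF.
Square: 2.5213/2 → 1, 9.0907/1 → 9; chars 19.
Subsquare: 0.5213/0.0833333 → 6 → g, 0.0907/0.0416667 → 2 → c; chars gc.

QF19gc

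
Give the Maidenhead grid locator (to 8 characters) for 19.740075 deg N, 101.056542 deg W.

Offset from 180°W / 90°S: lon 78.94346°, lat 109.74008°.
Field: lon ⌊78.94346/20⌋ = 3 → D; lat ⌊109.74008/10⌋ = 10 → K.
Square: lon ⌊18.94346/2⌋ = 9; lat ⌊9.74008/1⌋ = 9.
Subsquare: lon ⌊0.94346/0.0833333⌋ = 11 → l; lat ⌊0.74008/0.0416667⌋ = 17 → r.
Extended square: lon ⌊0.02679/0.00833333⌋ = 3; lat ⌊0.03174/0.00416667⌋ = 7.

DK99lr37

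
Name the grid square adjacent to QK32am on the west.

Longitude subsquare a = 0; −1 → -1, wraps to 23 = x, carry into square.
Longitude square 3; −1 → 2.
The latitude characters are unchanged.

QK22xm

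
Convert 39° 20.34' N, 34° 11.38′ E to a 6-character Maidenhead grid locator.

KM79ci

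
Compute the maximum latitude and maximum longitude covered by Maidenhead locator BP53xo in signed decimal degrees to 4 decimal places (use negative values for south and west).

63.6250, -148.0000

Field B=1, P=15: +1·20° lon, +15·10° lat → SW at lon -160°, lat 60°.
Square 5, 3: +5·2° lon, +3·1° lat → SW at lon -150°, lat 63°.
Subsquare x=23, o=14: +23·0.0833333° lon, +14·0.0416667° lat → SW at lon -148.083°, lat 63.5833°.
Cell spans 0.0833333° lon × 0.0416667° lat. NE corner is SW corner plus one full cell.
latitude 63.6250, longitude -148.0000.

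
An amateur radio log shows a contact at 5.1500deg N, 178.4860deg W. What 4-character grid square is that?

AJ05

Shift to the Maidenhead origin (180°W, 90°S): lon 1.51, lat 95.15.
Field (20°×10°, letters A–R): 1.51/20 → 0 → A, 95.15/10 → 9 → J; chars AJ.
Square (2°×1°, digits 0–9): 1.51/2 → 0, 5.15/1 → 5; chars 05.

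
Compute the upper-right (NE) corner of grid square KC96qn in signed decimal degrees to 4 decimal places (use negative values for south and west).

Field K=10, C=2: +10·20° lon, +2·10° lat → SW at lon 20°, lat -70°.
Square 9, 6: +9·2° lon, +6·1° lat → SW at lon 38°, lat -64°.
Subsquare q=16, n=13: +16·0.0833333° lon, +13·0.0416667° lat → SW at lon 39.3333°, lat -63.4583°.
Cell spans 0.0833333° lon × 0.0416667° lat. NE corner is SW corner plus one full cell.
latitude -63.4167, longitude 39.4167.

-63.4167, 39.4167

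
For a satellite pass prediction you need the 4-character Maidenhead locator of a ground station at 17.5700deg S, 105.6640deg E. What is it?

Add 180° to longitude and 90° to latitude: 285.66, 72.43.
Field: 285.66/20 → 14 → O, 72.43/10 → 7 → H; chars OH.
Square: 5.66/2 → 2, 2.43/1 → 2; chars 22.

OH22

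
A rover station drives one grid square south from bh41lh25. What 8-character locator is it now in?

BH41lh24

Latitude extended square 5; −1 → 4.
The longitude characters are unchanged.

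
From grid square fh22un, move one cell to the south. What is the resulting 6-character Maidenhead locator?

FH22um

Latitude subsquare n = 13; −1 → 12 = m.
The longitude characters are unchanged.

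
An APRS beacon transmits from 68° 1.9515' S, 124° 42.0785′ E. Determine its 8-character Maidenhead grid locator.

Shift to the Maidenhead origin (180°W, 90°S): lon 304.70131, lat 21.96747.
Field: lon ⌊304.70131/20⌋ = 15 → P; lat ⌊21.96747/10⌋ = 2 → C.
Square: lon ⌊4.70131/2⌋ = 2; lat ⌊1.96747/1⌋ = 1.
Subsquare: lon ⌊0.70131/0.0833333⌋ = 8 → i; lat ⌊0.96747/0.0416667⌋ = 23 → x.
Extended square: lon ⌊0.03464/0.00833333⌋ = 4; lat ⌊0.00914/0.00416667⌋ = 2.

PC21ix42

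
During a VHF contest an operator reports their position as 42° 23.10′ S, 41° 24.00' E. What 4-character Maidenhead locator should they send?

LE07

Add 180° to longitude and 90° to latitude: 221.40, 47.62.
Field: 221.40/20 → 11 → L, 47.62/10 → 4 → E; chars LE.
Square: 1.40/2 → 0, 7.62/1 → 7; chars 07.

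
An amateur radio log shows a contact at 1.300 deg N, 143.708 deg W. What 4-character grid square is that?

Offset from 180°W / 90°S: lon 36.29°, lat 91.30°.
Field: 36.29/20 → 1 → B, 91.30/10 → 9 → J; chars BJ.
Square: 16.29/2 → 8, 1.30/1 → 1; chars 81.

BJ81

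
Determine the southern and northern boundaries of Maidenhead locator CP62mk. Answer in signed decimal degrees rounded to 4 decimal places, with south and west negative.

62.4167, 62.4583

Field C=2, P=15: +2·20° lon, +15·10° lat → SW at lon -140°, lat 60°.
Square 6, 2: +6·2° lon, +2·1° lat → SW at lon -128°, lat 62°.
Subsquare m=12, k=10: +12·0.0833333° lon, +10·0.0416667° lat → SW at lon -127°, lat 62.4167°.
Cell spans 0.0833333° lon × 0.0416667° lat.
south 62.4167, north 62.4583.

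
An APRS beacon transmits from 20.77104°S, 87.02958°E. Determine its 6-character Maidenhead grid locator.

Shift to the Maidenhead origin (180°W, 90°S): lon 267.0296, lat 69.2290.
Field: 267.0296/20 → 13 → N, 69.2290/10 → 6 → G; chars NG.
Square: 7.0296/2 → 3, 9.2290/1 → 9; chars 39.
Subsquare: 1.0296/0.0833333 → 12 → m, 0.2290/0.0416667 → 5 → f; chars mf.

NG39mf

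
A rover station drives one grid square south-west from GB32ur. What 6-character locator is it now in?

Longitude subsquare u = 20; −1 → 19 = t.
Latitude subsquare r = 17; −1 → 16 = q.

GB32tq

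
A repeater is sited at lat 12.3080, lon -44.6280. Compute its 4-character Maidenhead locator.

GK72

Shift to the Maidenhead origin (180°W, 90°S): lon 135.37, lat 102.31.
Field: 135.37/20 → 6 → G, 102.31/10 → 10 → K; chars GK.
Square: 15.37/2 → 7, 2.31/1 → 2; chars 72.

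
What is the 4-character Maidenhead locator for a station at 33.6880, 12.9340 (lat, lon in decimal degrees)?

JM63

Shift to the Maidenhead origin (180°W, 90°S): lon 192.93, lat 123.69.
Field (20°×10°, letters A–R): lon ⌊192.93/20⌋ = 9 → J; lat ⌊123.69/10⌋ = 12 → M.
Square (2°×1°, digits 0–9): lon ⌊12.93/2⌋ = 6; lat ⌊3.69/1⌋ = 3.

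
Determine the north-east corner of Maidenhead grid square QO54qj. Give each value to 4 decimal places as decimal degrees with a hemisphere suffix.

Field Q=16, O=14: +16·20° lon, +14·10° lat → SW at lon 140°, lat 50°.
Square 5, 4: +5·2° lon, +4·1° lat → SW at lon 150°, lat 54°.
Subsquare q=16, j=9: +16·0.0833333° lon, +9·0.0416667° lat → SW at lon 151.333°, lat 54.375°.
Cell spans 0.0833333° lon × 0.0416667° lat. NE corner is SW corner plus one full cell.
latitude 54.4167° N, longitude 151.4167° E.

54.4167° N, 151.4167° E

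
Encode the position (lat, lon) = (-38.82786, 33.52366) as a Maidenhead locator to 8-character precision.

KF61se21

Shift to the Maidenhead origin (180°W, 90°S): lon 213.52366, lat 51.17214.
Field: lon ⌊213.52366/20⌋ = 10 → K; lat ⌊51.17214/10⌋ = 5 → F.
Square: lon ⌊13.52366/2⌋ = 6; lat ⌊1.17214/1⌋ = 1.
Subsquare: lon ⌊1.52366/0.0833333⌋ = 18 → s; lat ⌊0.17214/0.0416667⌋ = 4 → e.
Extended square: lon ⌊0.02366/0.00833333⌋ = 2; lat ⌊0.00547/0.00416667⌋ = 1.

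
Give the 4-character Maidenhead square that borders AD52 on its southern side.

AD51

Latitude square 2; −1 → 1.
The longitude characters are unchanged.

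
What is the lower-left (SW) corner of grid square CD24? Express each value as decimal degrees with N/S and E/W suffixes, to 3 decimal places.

Field C=2, D=3: +2·20° lon, +3·10° lat → SW at lon -140°, lat -60°.
Square 2, 4: +2·2° lon, +4·1° lat → SW at lon -136°, lat -56°.
latitude 56.000° S, longitude 136.000° W.

56.000° S, 136.000° W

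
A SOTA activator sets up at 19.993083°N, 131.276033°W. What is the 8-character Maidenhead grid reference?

CK49ix68

Add 180° to longitude and 90° to latitude: 48.72397, 109.99308.
Field: 48.72397/20 → 2 → C, 109.99308/10 → 10 → K; chars CK.
Square: 8.72397/2 → 4, 9.99308/1 → 9; chars 49.
Subsquare: 0.72397/0.0833333 → 8 → i, 0.99308/0.0416667 → 23 → x; chars ix.
Extended square: 0.05730/0.00833333 → 6, 0.03475/0.00416667 → 8; chars 68.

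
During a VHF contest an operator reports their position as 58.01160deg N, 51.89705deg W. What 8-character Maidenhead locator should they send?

GO48ba22

Offset from 180°W / 90°S: lon 128.10295°, lat 148.01160°.
Field: 128.10295/20 → 6 → G, 148.01160/10 → 14 → O; chars GO.
Square: 8.10295/2 → 4, 8.01160/1 → 8; chars 48.
Subsquare: 0.10295/0.0833333 → 1 → b, 0.01160/0.0416667 → 0 → a; chars ba.
Extended square: 0.01962/0.00833333 → 2, 0.01160/0.00416667 → 2; chars 22.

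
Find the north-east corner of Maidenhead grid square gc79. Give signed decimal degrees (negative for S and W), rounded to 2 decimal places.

-60.00, -44.00

Field G=6, C=2: +6·20° lon, +2·10° lat → SW at lon -60°, lat -70°.
Square 7, 9: +7·2° lon, +9·1° lat → SW at lon -46°, lat -61°.
Cell spans 2° lon × 1° lat. NE corner is SW corner plus one full cell.
latitude -60.00, longitude -44.00.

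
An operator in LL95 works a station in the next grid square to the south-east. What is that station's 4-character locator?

ML04

Longitude square 9; +1 → 10, wraps to 0, carry into field.
Longitude field L = 11; +1 → 12 = M.
Latitude square 5; −1 → 4.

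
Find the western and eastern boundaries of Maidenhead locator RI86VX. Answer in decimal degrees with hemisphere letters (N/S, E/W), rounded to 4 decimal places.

177.7500° E, 177.8333° E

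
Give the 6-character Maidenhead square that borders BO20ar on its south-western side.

BO10xq

Longitude subsquare a = 0; −1 → -1, wraps to 23 = x, carry into square.
Longitude square 2; −1 → 1.
Latitude subsquare r = 17; −1 → 16 = q.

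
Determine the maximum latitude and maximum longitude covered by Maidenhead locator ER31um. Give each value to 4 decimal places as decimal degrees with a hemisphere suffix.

Field E=4, R=17: +4·20° lon, +17·10° lat → SW at lon -100°, lat 80°.
Square 3, 1: +3·2° lon, +1·1° lat → SW at lon -94°, lat 81°.
Subsquare u=20, m=12: +20·0.0833333° lon, +12·0.0416667° lat → SW at lon -92.3333°, lat 81.5°.
Cell spans 0.0833333° lon × 0.0416667° lat. NE corner is SW corner plus one full cell.
latitude 81.5417° N, longitude 92.2500° W.

81.5417° N, 92.2500° W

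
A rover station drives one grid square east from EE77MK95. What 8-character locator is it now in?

Longitude extended square 9; +1 → 10, wraps to 0, carry into subsquare.
Longitude subsquare m = 12; +1 → 13 = n.
The latitude characters are unchanged.

EE77nk05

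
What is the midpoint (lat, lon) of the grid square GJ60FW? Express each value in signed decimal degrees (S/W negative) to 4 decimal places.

Field G=6, J=9: +6·20° lon, +9·10° lat → SW at lon -60°, lat 0°.
Square 6, 0: +6·2° lon, +0·1° lat → SW at lon -48°, lat 0°.
Subsquare f=5, w=22: +5·0.0833333° lon, +22·0.0416667° lat → SW at lon -47.5833°, lat 0.916667°.
Cell spans 0.0833333° lon × 0.0416667° lat. Centre is SW corner plus half of each.
latitude 0.9375, longitude -47.5417.

0.9375, -47.5417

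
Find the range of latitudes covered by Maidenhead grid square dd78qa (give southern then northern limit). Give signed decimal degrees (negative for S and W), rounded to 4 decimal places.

-52.0000, -51.9583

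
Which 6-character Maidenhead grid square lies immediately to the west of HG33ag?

HG23xg

Longitude subsquare a = 0; −1 → -1, wraps to 23 = x, carry into square.
Longitude square 3; −1 → 2.
The latitude characters are unchanged.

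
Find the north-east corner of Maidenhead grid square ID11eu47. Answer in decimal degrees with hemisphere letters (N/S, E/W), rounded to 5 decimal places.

58.13333° S, 17.62500° W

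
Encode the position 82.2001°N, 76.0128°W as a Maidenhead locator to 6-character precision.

FR12xe

Add 180° to longitude and 90° to latitude: 103.9872, 172.2001.
Field: lon ⌊103.9872/20⌋ = 5 → F; lat ⌊172.2001/10⌋ = 17 → R.
Square: lon ⌊3.9872/2⌋ = 1; lat ⌊2.2001/1⌋ = 2.
Subsquare: lon ⌊1.9872/0.0833333⌋ = 23 → x; lat ⌊0.2001/0.0416667⌋ = 4 → e.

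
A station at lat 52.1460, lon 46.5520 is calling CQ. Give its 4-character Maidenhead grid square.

LO32

Add 180° to longitude and 90° to latitude: 226.55, 142.15.
Field: 226.55/20 → 11 → L, 142.15/10 → 14 → O; chars LO.
Square: 6.55/2 → 3, 2.15/1 → 2; chars 32.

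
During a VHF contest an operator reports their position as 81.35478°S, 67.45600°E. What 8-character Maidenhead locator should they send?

MA38rp44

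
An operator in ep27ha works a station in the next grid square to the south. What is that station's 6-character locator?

Latitude subsquare a = 0; −1 → -1, wraps to 23 = x, carry into square.
Latitude square 7; −1 → 6.
The longitude characters are unchanged.

EP26hx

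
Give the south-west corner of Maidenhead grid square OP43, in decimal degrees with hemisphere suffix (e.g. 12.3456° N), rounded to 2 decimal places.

Field O=14, P=15: +14·20° lon, +15·10° lat → SW at lon 100°, lat 60°.
Square 4, 3: +4·2° lon, +3·1° lat → SW at lon 108°, lat 63°.
latitude 63.00° N, longitude 108.00° E.

63.00° N, 108.00° E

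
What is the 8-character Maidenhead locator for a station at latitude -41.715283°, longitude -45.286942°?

Add 180° to longitude and 90° to latitude: 134.71306, 48.28472.
Field: 134.71306/20 → 6 → G, 48.28472/10 → 4 → E; chars GE.
Square: 14.71306/2 → 7, 8.28472/1 → 8; chars 78.
Subsquare: 0.71306/0.0833333 → 8 → i, 0.28472/0.0416667 → 6 → g; chars ig.
Extended square: 0.04639/0.00833333 → 5, 0.03472/0.00416667 → 8; chars 58.

GE78ig58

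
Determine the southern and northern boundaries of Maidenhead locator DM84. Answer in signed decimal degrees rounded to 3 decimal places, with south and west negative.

34.000, 35.000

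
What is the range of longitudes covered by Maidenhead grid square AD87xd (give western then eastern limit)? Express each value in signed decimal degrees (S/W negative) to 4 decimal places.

-162.0833, -162.0000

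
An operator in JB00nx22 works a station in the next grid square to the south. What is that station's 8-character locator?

Latitude extended square 2; −1 → 1.
The longitude characters are unchanged.

JB00nx21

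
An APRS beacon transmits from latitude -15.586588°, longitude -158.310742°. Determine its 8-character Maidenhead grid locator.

BH04uj29

Add 180° to longitude and 90° to latitude: 21.68926, 74.41341.
Field: 21.68926/20 → 1 → B, 74.41341/10 → 7 → H; chars BH.
Square: 1.68926/2 → 0, 4.41341/1 → 4; chars 04.
Subsquare: 1.68926/0.0833333 → 20 → u, 0.41341/0.0416667 → 9 → j; chars uj.
Extended square: 0.02259/0.00833333 → 2, 0.03841/0.00416667 → 9; chars 29.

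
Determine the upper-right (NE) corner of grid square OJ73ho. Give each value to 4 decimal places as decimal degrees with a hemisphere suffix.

3.6250° N, 114.6667° E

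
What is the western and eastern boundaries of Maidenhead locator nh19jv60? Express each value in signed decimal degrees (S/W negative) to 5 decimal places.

Field N=13, H=7: +13·20° lon, +7·10° lat → SW at lon 80°, lat -20°.
Square 1, 9: +1·2° lon, +9·1° lat → SW at lon 82°, lat -11°.
Subsquare j=9, v=21: +9·0.0833333° lon, +21·0.0416667° lat → SW at lon 82.75°, lat -10.125°.
Extended square 6, 0: +6·0.00833333° lon, +0·0.00416667° lat → SW at lon 82.8°, lat -10.125°.
Cell spans 0.00833333° lon × 0.00416667° lat.
west 82.80000, east 82.80833.

82.80000, 82.80833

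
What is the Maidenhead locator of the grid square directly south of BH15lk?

BH15lj

Latitude subsquare k = 10; −1 → 9 = j.
The longitude characters are unchanged.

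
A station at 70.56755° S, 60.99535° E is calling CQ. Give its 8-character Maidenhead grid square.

Add 180° to longitude and 90° to latitude: 240.99535, 19.43245.
Field: 240.99535/20 → 12 → M, 19.43245/10 → 1 → B; chars MB.
Square: 0.99535/2 → 0, 9.43245/1 → 9; chars 09.
Subsquare: 0.99535/0.0833333 → 11 → l, 0.43245/0.0416667 → 10 → k; chars lk.
Extended square: 0.07868/0.00833333 → 9, 0.01578/0.00416667 → 3; chars 93.

MB09lk93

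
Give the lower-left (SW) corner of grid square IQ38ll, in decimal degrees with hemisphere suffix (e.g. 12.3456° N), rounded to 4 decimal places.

78.4583° N, 13.0833° W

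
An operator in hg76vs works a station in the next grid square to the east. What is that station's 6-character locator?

HG76ws

Longitude subsquare v = 21; +1 → 22 = w.
The latitude characters are unchanged.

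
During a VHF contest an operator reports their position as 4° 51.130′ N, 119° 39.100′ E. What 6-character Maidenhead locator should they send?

Offset from 180°W / 90°S: lon 299.6517°, lat 94.8522°.
Field: lon ⌊299.6517/20⌋ = 14 → O; lat ⌊94.8522/10⌋ = 9 → J.
Square: lon ⌊19.6517/2⌋ = 9; lat ⌊4.8522/1⌋ = 4.
Subsquare: lon ⌊1.6517/0.0833333⌋ = 19 → t; lat ⌊0.8522/0.0416667⌋ = 20 → u.

OJ94tu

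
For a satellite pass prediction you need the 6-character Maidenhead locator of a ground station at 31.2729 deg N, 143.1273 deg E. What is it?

QM11ng

Shift to the Maidenhead origin (180°W, 90°S): lon 323.1273, lat 121.2729.
Field (20°×10°, letters A–R): lon ⌊323.1273/20⌋ = 16 → Q; lat ⌊121.2729/10⌋ = 12 → M.
Square (2°×1°, digits 0–9): lon ⌊3.1273/2⌋ = 1; lat ⌊1.2729/1⌋ = 1.
Subsquare (5′×2.5′, letters a–x): lon ⌊1.1273/0.0833333⌋ = 13 → n; lat ⌊0.2729/0.0416667⌋ = 6 → g.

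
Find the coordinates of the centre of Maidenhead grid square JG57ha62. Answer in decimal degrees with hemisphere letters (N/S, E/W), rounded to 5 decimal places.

Field J=9, G=6: +9·20° lon, +6·10° lat → SW at lon 0°, lat -30°.
Square 5, 7: +5·2° lon, +7·1° lat → SW at lon 10°, lat -23°.
Subsquare h=7, a=0: +7·0.0833333° lon, +0·0.0416667° lat → SW at lon 10.5833°, lat -23°.
Extended square 6, 2: +6·0.00833333° lon, +2·0.00416667° lat → SW at lon 10.6333°, lat -22.9917°.
Cell spans 0.00833333° lon × 0.00416667° lat. Centre is SW corner plus half of each.
latitude 22.98958° S, longitude 10.63750° E.

22.98958° S, 10.63750° E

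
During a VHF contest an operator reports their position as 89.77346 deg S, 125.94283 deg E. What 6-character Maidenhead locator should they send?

PA20xf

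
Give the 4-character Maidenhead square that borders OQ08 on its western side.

NQ98

Longitude square 0; −1 → -1, wraps to 9, carry into field.
Longitude field O = 14; −1 → 13 = N.
The latitude characters are unchanged.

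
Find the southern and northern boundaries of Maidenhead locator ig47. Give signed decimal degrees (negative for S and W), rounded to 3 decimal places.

-23.000, -22.000

Field I=8, G=6: +8·20° lon, +6·10° lat → SW at lon -20°, lat -30°.
Square 4, 7: +4·2° lon, +7·1° lat → SW at lon -12°, lat -23°.
Cell spans 2° lon × 1° lat.
south -23.000, north -22.000.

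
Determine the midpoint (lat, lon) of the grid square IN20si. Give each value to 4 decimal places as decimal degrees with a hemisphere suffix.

Field I=8, N=13: +8·20° lon, +13·10° lat → SW at lon -20°, lat 40°.
Square 2, 0: +2·2° lon, +0·1° lat → SW at lon -16°, lat 40°.
Subsquare s=18, i=8: +18·0.0833333° lon, +8·0.0416667° lat → SW at lon -14.5°, lat 40.3333°.
Cell spans 0.0833333° lon × 0.0416667° lat. Centre is SW corner plus half of each.
latitude 40.3542° N, longitude 14.4583° W.

40.3542° N, 14.4583° W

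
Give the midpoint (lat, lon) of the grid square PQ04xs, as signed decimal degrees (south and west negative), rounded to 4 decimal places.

74.7708, 121.9583

Field P=15, Q=16: +15·20° lon, +16·10° lat → SW at lon 120°, lat 70°.
Square 0, 4: +0·2° lon, +4·1° lat → SW at lon 120°, lat 74°.
Subsquare x=23, s=18: +23·0.0833333° lon, +18·0.0416667° lat → SW at lon 121.917°, lat 74.75°.
Cell spans 0.0833333° lon × 0.0416667° lat. Centre is SW corner plus half of each.
latitude 74.7708, longitude 121.9583.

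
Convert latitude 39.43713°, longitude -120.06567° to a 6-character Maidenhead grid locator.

CM99xk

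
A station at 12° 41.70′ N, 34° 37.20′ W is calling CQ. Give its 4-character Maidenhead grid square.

HK22

Add 180° to longitude and 90° to latitude: 145.38, 102.69.
Field: lon ⌊145.38/20⌋ = 7 → H; lat ⌊102.69/10⌋ = 10 → K.
Square: lon ⌊5.38/2⌋ = 2; lat ⌊2.69/1⌋ = 2.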